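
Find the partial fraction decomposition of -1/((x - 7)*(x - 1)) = 1/(6*(x - 1)) - 1/(6*(x - 7))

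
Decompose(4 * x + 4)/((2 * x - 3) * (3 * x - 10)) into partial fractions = 52/(11*(3*x - 10)) - 20/(11*(2*x - 3))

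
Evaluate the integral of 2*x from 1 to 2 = 3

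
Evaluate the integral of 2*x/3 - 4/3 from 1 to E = -1/3 + (-2 + E)^2/3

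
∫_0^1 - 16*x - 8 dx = -16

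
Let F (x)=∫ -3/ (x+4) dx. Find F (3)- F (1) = -3*log(7) + 3*log(5)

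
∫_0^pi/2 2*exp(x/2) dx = -4 + 4*exp(pi/4)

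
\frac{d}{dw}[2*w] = 2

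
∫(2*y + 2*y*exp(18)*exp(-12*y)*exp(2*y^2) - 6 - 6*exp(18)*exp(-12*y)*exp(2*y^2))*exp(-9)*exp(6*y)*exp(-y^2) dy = 2*sinh((y - 3)^2) + C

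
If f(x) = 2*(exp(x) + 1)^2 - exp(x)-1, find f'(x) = 4*exp(2*x) + 3*exp(x)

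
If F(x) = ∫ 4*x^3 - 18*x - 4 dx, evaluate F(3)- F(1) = 0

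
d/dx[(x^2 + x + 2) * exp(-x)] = (-x^2 + x - 1)*exp(-x)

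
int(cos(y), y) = sin(y) + C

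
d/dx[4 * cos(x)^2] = -4*sin(2*x)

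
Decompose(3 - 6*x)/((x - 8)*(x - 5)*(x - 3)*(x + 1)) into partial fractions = -1/(24*(x + 1)) - 3/(8*(x - 3)) + 3/(4*(x - 5)) - 1/(3*(x - 8))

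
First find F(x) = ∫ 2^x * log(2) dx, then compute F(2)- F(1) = 2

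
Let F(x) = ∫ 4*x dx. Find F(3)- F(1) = 16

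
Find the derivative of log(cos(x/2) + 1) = -sin(x/2)/(2*cos(x/2) + 2)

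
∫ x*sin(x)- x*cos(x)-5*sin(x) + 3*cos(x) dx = -sqrt(2)*(x - 4)*sin(x + pi/4) + C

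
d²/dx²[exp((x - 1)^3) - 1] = 9*x^4*exp(x^3 - 3*x^2 + 3*x - 1) - 36*x^3*exp(x^3 - 3*x^2 + 3*x - 1) + 54*x^2*exp(x^3 - 3*x^2 + 3*x - 1) - 30*x*exp(x^3 - 3*x^2 + 3*x - 1) + 3*exp(x^3 - 3*x^2 + 3*x - 1)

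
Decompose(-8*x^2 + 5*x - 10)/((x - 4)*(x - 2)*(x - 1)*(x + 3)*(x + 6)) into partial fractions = -41/(210*(x + 6)) + 97/(420*(x + 3)) - 13/(84*(x - 1)) + 2/(5*(x - 2)) - 59/(210*(x - 4))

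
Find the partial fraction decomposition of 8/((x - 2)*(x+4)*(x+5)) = 8/(7*(x + 5)) - 4/(3*(x + 4)) + 4/(21*(x - 2))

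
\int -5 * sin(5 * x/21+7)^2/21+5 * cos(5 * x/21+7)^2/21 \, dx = sin(10*x/21 + 14)/2 + C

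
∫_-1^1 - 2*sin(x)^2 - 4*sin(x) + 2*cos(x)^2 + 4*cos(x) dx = 4*(cos(1) + 2)*sin(1)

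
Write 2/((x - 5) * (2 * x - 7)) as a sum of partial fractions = -4/(3*(2*x - 7)) + 2/(3*(x - 5))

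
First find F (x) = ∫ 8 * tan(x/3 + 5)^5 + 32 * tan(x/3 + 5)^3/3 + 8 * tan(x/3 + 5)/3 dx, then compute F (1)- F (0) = -6*tan(5)^4 - 4*tan(5)^2 + 4*tan(16/3)^2 + 6*tan(16/3)^4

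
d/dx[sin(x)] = cos(x)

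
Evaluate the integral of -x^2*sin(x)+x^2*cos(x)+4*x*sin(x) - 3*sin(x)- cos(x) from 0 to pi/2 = -1 + (-1 + pi/2)^2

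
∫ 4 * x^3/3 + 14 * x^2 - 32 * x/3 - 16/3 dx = x^4/3 + 14*x^3/3 - 16*x^2/3 - 16*x/3 + C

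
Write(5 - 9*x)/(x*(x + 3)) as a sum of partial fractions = -32/(3*(x + 3)) + 5/(3*x)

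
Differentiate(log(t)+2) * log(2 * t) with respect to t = (2*log(t) + log(2) + 2)/t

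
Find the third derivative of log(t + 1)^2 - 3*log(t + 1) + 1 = (4*log(t + 1) - 12)/(t^3 + 3*t^2 + 3*t + 1)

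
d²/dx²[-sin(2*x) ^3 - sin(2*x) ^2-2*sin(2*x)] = 12*sin(2*x)^3 + 8*sin(2*x)^2 - 24*sin(2*x)*cos(2*x)^2 + 8*sin(2*x) - 8*cos(2*x)^2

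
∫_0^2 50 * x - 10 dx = 80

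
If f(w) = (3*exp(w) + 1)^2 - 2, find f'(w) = 18*exp(2*w) + 6*exp(w)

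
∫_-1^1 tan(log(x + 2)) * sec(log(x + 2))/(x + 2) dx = -1 + sec(log(3))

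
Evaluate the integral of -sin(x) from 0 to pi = -2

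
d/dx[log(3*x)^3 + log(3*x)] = (3*log(x)^2 + 6*log(3)*log(x) + 1 + 3*log(3)^2)/x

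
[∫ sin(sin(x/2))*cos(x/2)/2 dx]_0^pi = 1 - cos(1)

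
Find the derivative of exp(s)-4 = exp(s)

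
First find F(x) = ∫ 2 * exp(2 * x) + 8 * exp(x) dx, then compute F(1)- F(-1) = -(exp(-1) + 4)^2 + (E + 4)^2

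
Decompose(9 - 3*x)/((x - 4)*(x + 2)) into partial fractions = -5/(2*(x + 2)) - 1/(2*(x - 4))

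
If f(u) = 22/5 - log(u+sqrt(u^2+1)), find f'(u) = (-u - sqrt(u^2 + 1))/(u^2 + u*sqrt(u^2 + 1) + 1)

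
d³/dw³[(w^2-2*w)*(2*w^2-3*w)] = 48*w - 42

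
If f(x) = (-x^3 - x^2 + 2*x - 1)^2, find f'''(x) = 120*x^3 + 120*x^2 - 72*x - 12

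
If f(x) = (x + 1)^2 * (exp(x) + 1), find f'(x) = x^2*exp(x) + 4*x*exp(x) + 2*x + 3*exp(x) + 2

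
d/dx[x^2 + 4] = 2*x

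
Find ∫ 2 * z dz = z^2 + C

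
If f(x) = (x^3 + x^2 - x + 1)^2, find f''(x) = 30*x^4 + 40*x^3 - 12*x^2 + 6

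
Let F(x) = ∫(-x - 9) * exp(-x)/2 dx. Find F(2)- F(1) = -11*exp(-1)/2 + 6*exp(-2)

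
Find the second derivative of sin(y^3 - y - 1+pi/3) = -9*y^4*sin(y^3 - y - 1 + pi/3) + 6*y^2*sin(y^3 - y - 1 + pi/3) + 6*y*cos(y^3 - y - 1 + pi/3) - sin(y^3 - y - 1 + pi/3)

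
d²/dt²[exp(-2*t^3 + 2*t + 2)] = 36*t^4*exp(-2*t^3 + 2*t + 2) - 24*t^2*exp(-2*t^3 + 2*t + 2) - 12*t*exp(-2*t^3 + 2*t + 2) + 4*exp(-2*t^3 + 2*t + 2)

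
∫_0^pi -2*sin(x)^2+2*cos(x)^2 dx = 0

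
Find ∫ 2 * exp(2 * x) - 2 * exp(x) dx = (exp(x) - 1)^2 + C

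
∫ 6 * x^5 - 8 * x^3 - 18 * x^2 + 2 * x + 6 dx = x^6 - 2*x^4 - 6*x^3 + x^2 + 6*x + C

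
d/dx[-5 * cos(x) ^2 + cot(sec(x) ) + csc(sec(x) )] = (10*cos(x) - cos(1/cos(x))/(sin(1/cos(x))^2*cos(x)^2) - 1/(sin(1/cos(x))^2*cos(x)^2))*sin(x)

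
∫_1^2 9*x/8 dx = 27/16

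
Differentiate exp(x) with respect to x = exp(x)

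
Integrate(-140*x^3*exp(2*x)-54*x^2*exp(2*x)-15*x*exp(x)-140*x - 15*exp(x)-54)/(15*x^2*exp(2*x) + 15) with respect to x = -14*x^2/3 - 18*x/5 + acot(x*exp(x)) + C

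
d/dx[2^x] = 2^x*log(2)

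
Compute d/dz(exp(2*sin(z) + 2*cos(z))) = 2*sqrt(2)*exp(2*sin(z))*exp(2*cos(z))*cos(z + pi/4)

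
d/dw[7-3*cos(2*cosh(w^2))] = 12*w*sin(2*cosh(w^2))*sinh(w^2)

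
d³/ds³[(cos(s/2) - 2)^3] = 51*sin(s/2)/32 - 3*sin(s) + 27*sin(3*s/2)/32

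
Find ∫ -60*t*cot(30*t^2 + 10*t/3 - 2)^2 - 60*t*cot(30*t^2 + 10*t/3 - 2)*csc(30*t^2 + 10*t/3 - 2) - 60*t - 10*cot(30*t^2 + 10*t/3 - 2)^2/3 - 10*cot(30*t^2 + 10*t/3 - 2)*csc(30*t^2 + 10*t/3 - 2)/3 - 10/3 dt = cot(30*t^2 + 10*t/3 - 2) + csc(30*t^2 + 10*t/3 - 2) + C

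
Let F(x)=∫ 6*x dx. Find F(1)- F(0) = 3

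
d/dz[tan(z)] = cos(z)^(-2)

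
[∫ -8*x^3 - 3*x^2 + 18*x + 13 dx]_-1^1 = 24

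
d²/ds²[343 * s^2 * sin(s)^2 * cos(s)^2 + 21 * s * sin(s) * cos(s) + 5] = 1372*s^2*(1 - cos(2*s))^2 + 2744*s^2*cos(2*s) - 2058*s^2 - 42*s*sin(2*s) + 686*s*sin(4*s) - 343*(1 - cos(2*s))^2/2 - 301*cos(2*s) + 343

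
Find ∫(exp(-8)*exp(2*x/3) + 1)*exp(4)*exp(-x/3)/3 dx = 2*sinh(x/3 - 4) + C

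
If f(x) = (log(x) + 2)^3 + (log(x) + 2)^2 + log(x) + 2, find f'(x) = (3*log(x)^2 + 14*log(x) + 17)/x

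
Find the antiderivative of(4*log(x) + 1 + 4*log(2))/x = (2*log(2*x) + 1)*log(2*x) + C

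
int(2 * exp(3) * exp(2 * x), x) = exp(2*x + 3) + C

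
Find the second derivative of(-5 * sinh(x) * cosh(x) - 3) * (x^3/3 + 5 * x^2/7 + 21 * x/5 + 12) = -10*x^3*sinh(2*x)/3 - 50*x^2*sinh(2*x)/7 - 10*x^2*cosh(2*x) - 47*x*sinh(2*x) - 100*x*cosh(2*x)/7 - 6*x - 865*sinh(2*x)/7 - 42*cosh(2*x) - 30/7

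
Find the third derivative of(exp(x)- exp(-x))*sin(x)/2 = sqrt(2)*(exp(2*x)*cos(x + pi/4) - sin(x + pi/4))*exp(-x)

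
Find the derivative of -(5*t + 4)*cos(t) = 5*t*sin(t) + 4*sin(t) - 5*cos(t)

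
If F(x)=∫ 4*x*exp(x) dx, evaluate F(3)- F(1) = 8*exp(3)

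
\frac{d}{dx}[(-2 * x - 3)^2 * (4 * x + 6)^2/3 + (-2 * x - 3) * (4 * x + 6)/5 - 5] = 256*x^3/3 + 384*x^2 + 2864*x/5 + 1416/5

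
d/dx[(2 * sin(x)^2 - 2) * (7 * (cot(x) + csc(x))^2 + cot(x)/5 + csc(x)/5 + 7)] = -28*sin(x) + 4*cos(x)^2/5 + 2*cos(x)/5 + 28/tan(x) + 2/(5*tan(x)^2) + 28/tan(x)^3 - 28/sin(x) + 2*cos(x)/(5*sin(x)^2) + 28*cos(x)/sin(x)^3 + 56/sin(x)^3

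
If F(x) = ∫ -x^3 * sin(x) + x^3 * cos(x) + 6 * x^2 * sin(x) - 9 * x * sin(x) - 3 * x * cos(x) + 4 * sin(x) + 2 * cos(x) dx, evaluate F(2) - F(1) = cos(2) + sin(2)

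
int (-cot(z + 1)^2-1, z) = cot(z + 1) + C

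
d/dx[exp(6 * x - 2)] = 6*exp(6*x - 2)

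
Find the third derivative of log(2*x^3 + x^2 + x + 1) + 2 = (48*x^6 + 48*x^5 - 152*x^3 - 66*x^2 - 18*x + 8)/(8*x^9 + 12*x^8 + 18*x^7 + 25*x^6 + 21*x^5 + 18*x^4 + 13*x^3 + 6*x^2 + 3*x + 1)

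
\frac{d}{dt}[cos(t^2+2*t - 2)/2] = -(t + 1)*sin(t^2 + 2*t - 2)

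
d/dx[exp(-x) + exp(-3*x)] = (-exp(2*x) - 3)*exp(-3*x)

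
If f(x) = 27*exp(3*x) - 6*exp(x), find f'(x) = 81*exp(3*x) - 6*exp(x)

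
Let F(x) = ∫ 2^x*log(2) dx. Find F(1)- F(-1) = 3/2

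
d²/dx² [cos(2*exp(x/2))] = -exp(x/2)*sin(2*exp(x/2))/2 - exp(x)*cos(2*exp(x/2))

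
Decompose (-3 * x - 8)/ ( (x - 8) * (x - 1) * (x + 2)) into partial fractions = -1/(15*(x + 2)) + 11/(21*(x - 1)) - 16/(35*(x - 8))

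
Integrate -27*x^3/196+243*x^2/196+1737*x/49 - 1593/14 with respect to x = -27*x^4/784 + 81*x^3/196 + 1737*x^2/98 - 1593*x/14 + C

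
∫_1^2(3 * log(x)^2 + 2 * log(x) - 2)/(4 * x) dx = -log(2)/2 + log(2)^3/4 + log(2)^2/4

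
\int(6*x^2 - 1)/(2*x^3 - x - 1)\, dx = log(6*x^3 - 3*x - 3) + C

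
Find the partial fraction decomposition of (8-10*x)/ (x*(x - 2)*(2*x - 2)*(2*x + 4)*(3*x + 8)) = 351/(1232*(3*x + 8)) - 7/(48*(x + 2)) + 1/(66*(x - 1)) - 3/(112*(x - 2)) + 1/(16*x)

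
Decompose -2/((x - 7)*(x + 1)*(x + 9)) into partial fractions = -1/(64*(x + 9)) + 1/(32*(x + 1)) - 1/(64*(x - 7))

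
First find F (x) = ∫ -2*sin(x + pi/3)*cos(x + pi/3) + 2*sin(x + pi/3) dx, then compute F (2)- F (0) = -1/4 + (-1 + cos(pi/3 + 2))^2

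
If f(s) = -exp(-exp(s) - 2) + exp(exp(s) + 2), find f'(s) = (exp(s) + exp(s + 2*exp(s) + 4))*exp(-exp(s) - 2)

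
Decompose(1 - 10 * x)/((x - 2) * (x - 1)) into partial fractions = 9/(x - 1) - 19/(x - 2)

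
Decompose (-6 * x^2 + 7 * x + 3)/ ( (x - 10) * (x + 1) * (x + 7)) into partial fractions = -10/(3*(x + 7)) + 5/(33*(x + 1)) - 31/(11*(x - 10))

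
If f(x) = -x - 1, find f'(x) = -1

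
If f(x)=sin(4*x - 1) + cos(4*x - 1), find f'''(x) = 64*sin(4*x - 1) - 64*cos(4*x - 1)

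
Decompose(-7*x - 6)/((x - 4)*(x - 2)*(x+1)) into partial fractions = 1/(15*(x + 1)) + 10/(3*(x - 2)) - 17/(5*(x - 4))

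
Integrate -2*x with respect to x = -x^2 + C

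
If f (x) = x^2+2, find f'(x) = 2*x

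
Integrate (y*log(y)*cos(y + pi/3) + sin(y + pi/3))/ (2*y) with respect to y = log(y)*sin(y + pi/3)/2 + C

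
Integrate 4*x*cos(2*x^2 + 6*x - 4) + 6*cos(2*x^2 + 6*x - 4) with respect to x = sin(2*x^2 + 6*x - 4) + C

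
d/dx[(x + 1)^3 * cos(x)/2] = (x + 1)^2*(-x*sin(x) - sin(x) + 3*cos(x))/2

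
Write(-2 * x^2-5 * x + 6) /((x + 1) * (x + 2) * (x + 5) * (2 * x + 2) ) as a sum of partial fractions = 19/(96*(x + 5)) + 4/(3*(x + 2)) - 49/(32*(x + 1)) + 9/(8*(x + 1)^2)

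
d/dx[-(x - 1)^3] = -3*x^2 + 6*x - 3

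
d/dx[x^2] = 2*x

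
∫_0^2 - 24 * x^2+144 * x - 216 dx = -208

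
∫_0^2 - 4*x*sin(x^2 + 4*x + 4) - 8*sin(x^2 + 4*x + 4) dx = 2*cos(16) - 2*cos(4)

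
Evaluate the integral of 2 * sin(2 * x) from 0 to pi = 0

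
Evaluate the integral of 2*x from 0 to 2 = 4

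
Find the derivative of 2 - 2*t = -2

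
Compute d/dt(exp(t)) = exp(t)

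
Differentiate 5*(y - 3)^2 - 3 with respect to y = 10*y - 30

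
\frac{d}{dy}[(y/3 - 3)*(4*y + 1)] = 8*y/3 - 35/3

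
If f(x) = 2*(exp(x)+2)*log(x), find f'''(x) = (2*x^3*exp(x)*log(x) + 6*x^2*exp(x) - 6*x*exp(x) + 4*exp(x) + 8)/x^3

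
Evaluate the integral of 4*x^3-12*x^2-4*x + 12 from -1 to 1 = 16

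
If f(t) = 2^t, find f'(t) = 2^t*log(2)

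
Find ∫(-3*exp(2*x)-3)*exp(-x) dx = -6*sinh(x) + C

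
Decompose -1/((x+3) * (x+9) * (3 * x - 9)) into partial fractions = -1/(216*(x + 9)) + 1/(108*(x + 3)) - 1/(216*(x - 3))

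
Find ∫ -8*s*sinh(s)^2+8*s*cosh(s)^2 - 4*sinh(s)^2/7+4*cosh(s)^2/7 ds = 4*s^2 + 4*s/7 + C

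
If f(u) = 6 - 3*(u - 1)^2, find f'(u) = 6 - 6*u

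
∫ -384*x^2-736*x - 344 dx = -128*x^3 - 368*x^2 - 344*x + C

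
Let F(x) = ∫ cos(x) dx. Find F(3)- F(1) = -sin(1) + sin(3)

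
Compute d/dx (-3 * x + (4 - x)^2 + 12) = 2*x - 11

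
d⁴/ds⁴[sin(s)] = sin(s)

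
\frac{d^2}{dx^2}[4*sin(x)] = -4*sin(x)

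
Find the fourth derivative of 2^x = 2^x*log(2)^4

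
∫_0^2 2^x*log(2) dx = 3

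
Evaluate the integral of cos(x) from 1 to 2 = -sin(1) + sin(2)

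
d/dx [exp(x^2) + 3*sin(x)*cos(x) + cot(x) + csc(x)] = 2*x*exp(x^2) - 6*sin(x)^2 + 2 - 1/tan(x)^2 - cos(x)/sin(x)^2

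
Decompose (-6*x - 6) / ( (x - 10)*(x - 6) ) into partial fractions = 21/(2*(x - 6)) - 33/(2*(x - 10))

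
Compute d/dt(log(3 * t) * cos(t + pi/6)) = (-t*log(t)*sin(t + pi/6) - t*log(3)*sin(t + pi/6) + cos(t + pi/6))/t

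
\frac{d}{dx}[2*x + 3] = 2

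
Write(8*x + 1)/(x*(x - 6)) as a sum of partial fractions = 49/(6*(x - 6)) - 1/(6*x)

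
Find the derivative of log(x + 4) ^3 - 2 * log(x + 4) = (3*log(x + 4)^2 - 2)/(x + 4)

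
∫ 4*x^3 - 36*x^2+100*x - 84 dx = x^4 - 12*x^3 + 50*x^2 - 84*x + C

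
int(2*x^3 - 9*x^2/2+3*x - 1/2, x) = x^4/2 - 3*x^3/2 + 3*x^2/2 - x/2 + C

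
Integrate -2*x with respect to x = -x^2 + C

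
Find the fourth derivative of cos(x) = cos(x)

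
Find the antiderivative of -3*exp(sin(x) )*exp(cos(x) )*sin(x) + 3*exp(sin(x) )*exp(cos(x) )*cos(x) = 3*exp(sqrt(2)*sin(x + pi/4)) + C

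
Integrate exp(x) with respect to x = exp(x) + C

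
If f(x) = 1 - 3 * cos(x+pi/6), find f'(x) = 3*sin(x + pi/6)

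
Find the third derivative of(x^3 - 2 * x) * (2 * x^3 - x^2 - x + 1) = 240*x^3 - 60*x^2 - 120*x + 18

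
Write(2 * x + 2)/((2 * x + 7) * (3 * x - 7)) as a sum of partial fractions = 4/(7*(3*x - 7)) + 2/(7*(2*x + 7))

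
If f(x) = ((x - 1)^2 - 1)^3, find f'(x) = 6*x^5 - 30*x^4 + 48*x^3 - 24*x^2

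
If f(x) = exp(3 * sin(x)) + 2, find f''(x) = 3*(-sin(x) + 3*cos(x)^2)*exp(3*sin(x))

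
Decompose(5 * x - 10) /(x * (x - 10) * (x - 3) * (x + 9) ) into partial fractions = 55/(2052*(x + 9)) - 5/(252*(x - 3)) + 4/(133*(x - 10)) - 1/(27*x)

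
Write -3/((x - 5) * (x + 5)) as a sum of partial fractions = 3/(10*(x + 5)) - 3/(10*(x - 5))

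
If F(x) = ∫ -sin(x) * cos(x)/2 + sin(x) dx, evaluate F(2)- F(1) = -(-1 + cos(1)/2)^2 + (-1 + cos(2)/2)^2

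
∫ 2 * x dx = x^2 + C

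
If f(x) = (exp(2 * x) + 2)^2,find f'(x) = 4*exp(4*x) + 8*exp(2*x)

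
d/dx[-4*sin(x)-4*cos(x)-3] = 4*sin(x) - 4*cos(x)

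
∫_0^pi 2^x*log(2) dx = -1 + 2^pi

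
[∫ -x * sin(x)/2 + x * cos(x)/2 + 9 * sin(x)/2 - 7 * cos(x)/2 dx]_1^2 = sqrt(2)*(-3*sin(pi/4 + 2) + 7*sin(pi/4 + 1)/2)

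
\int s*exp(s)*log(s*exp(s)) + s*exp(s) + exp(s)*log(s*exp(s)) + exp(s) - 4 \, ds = s*((s + log(s))*exp(s) - 4) + C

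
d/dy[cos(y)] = -sin(y)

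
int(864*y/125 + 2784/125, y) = 432*y^2/125 + 2784*y/125 + C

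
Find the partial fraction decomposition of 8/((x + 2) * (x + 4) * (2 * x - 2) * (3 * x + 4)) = -27/(28*(3*x + 4)) - 1/(20*(x + 4)) + 1/(3*(x + 2)) + 4/(105*(x - 1))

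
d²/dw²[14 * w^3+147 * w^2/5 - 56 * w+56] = 84*w + 294/5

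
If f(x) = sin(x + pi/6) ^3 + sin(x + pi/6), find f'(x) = 3*sin(x + pi/6)^2*cos(x + pi/6) + cos(x + pi/6)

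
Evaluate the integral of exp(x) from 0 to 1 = -1 + E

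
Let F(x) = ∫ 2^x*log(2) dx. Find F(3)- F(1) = 6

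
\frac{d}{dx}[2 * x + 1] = 2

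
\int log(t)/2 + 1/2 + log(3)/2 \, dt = t*log(3*t)/2 + C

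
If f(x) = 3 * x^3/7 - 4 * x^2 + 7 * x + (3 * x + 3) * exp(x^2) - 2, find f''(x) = 12*x^3*exp(x^2) + 12*x^2*exp(x^2) + 18*x*exp(x^2) + 18*x/7 + 6*exp(x^2) - 8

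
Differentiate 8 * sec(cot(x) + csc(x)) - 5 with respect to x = 8*(cos(x)*tan(1/sin(x)) + cos(x)*tan(1/tan(x)) + tan(1/sin(x)) + tan(1/tan(x)))/((tan(1/sin(x))*tan(1/tan(x)) - 1)*sin(x)^2*cos(1/tan(x) + 1/sin(x)))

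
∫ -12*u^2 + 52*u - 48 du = -4*u^3 + 26*u^2 - 48*u + C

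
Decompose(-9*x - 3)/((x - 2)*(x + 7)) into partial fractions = -20/(3*(x + 7)) - 7/(3*(x - 2))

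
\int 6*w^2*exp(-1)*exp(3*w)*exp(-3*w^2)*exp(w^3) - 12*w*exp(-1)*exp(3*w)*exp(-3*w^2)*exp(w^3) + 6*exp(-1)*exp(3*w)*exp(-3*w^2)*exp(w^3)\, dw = 2*exp((w - 1)^3) + C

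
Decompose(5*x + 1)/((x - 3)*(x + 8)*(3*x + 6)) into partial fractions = -13/(66*(x + 8)) + 1/(10*(x + 2)) + 16/(165*(x - 3))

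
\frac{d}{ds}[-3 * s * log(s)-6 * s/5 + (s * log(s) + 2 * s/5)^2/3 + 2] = 2*s*log(s)^2/3 + 6*s*log(s)/5 + 28*s/75 - 3*log(s) - 21/5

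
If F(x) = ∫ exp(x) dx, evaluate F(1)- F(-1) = E - exp(-1)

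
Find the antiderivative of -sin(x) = cos(x) + C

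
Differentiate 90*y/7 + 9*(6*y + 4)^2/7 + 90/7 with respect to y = 648*y/7 + 522/7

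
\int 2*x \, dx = x^2 + C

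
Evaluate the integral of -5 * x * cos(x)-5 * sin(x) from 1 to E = -5*E*sin(E) + 5*sin(1)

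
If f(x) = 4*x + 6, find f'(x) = 4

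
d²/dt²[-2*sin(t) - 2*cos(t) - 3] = 2*sin(t) + 2*cos(t)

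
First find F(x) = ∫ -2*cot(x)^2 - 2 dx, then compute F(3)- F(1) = 2*cot(3) - 2*cot(1)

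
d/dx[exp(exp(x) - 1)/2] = exp(x + exp(x) - 1)/2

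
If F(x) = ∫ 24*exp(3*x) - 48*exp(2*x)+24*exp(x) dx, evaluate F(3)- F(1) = -(-2 + 2*E)^3 + (-2 + 2*exp(3))^3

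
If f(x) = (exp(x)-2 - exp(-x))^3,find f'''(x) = (27*exp(6*x) - 48*exp(5*x) + 9*exp(4*x) + 9*exp(2*x) + 48*exp(x) + 27)*exp(-3*x)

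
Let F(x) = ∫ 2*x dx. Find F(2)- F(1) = 3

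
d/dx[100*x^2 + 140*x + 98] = 200*x + 140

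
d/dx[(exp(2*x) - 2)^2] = 4*exp(4*x) - 8*exp(2*x)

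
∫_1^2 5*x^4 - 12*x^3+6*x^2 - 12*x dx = -18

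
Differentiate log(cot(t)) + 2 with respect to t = -2/sin(2*t)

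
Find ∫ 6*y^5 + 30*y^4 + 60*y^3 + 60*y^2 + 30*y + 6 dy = y^6 + 6*y^5 + 15*y^4 + 20*y^3 + 15*y^2 + 6*y + C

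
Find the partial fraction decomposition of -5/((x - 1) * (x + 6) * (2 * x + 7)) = 4/(9*(2*x + 7)) - 1/(7*(x + 6)) - 5/(63*(x - 1))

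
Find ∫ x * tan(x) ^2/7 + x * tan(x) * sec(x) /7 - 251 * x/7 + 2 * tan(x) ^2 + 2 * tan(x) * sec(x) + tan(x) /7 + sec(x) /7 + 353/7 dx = 3*x/7 + (x/7 + 2)*(tan(x) + sec(x)) - 2*(3*x - 4)^2 + C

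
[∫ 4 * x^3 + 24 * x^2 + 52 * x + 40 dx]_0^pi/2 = -25 + (1 + (pi/2 + 2)^2)^2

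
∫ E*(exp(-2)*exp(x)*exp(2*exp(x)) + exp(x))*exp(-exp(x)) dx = 2*sinh(exp(x) - 1) + C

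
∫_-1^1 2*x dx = 0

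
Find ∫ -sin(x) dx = cos(x) + C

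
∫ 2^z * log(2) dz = 2^z + C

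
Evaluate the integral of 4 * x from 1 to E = -2 + 2*exp(2)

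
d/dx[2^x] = 2^x*log(2)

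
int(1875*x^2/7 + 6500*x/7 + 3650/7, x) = 625*x^3/7 + 3250*x^2/7 + 3650*x/7 + C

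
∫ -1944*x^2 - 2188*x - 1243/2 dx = -648*x^3 - 1094*x^2 - 1243*x/2 + C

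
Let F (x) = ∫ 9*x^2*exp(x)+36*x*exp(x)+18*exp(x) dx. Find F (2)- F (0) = 72*exp(2)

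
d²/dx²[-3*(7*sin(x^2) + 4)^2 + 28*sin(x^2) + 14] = 560*x^2*sin(x^2) - 1176*x^2*cos(2*x^2) - 294*sin(2*x^2) - 280*cos(x^2)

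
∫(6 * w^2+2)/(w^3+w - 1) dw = 2*log(-w^3 - w + 1) + C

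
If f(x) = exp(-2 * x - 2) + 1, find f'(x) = -2*exp(-2*x - 2)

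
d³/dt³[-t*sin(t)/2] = t*cos(t)/2 + 3*sin(t)/2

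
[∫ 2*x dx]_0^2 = 4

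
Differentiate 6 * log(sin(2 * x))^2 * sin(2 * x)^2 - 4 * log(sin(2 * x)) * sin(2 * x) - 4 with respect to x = 24*log(sin(2*x))^2*sin(2*x)*cos(2*x) + 24*log(sin(2*x))*sin(2*x)*cos(2*x) - 8*log(sin(2*x))*cos(2*x) - 8*cos(2*x)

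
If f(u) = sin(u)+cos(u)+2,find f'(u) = -sin(u) + cos(u)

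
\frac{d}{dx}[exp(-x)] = -exp(-x)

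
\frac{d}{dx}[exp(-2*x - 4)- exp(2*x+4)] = (-2*exp(4*x + 8) - 2)*exp(-2*x - 4)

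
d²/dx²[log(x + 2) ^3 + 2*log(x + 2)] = (-3*log(x + 2)^2 + 6*log(x + 2) - 2)/(x^2 + 4*x + 4)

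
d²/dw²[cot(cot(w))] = 2*((-1 + sin(w)^(-2))^2*cos(1/tan(w))/sin(1/tan(w)) - cos(1/tan(w))/sin(1/tan(w)) + 2*cos(1/tan(w))/(sin(w)^2*sin(1/tan(w))) - cos(w)/sin(w)^3)/sin(1/tan(w))^2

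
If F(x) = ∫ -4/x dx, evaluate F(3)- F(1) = -4*log(3)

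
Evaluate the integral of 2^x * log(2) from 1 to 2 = 2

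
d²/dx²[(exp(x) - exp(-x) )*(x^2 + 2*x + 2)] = (x^2*exp(2*x) - x^2 + 6*x*exp(2*x) + 2*x + 8*exp(2*x))*exp(-x)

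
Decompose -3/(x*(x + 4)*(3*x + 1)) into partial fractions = 27/(11*(3*x + 1)) - 3/(44*(x + 4)) - 3/(4*x)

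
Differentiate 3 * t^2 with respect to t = 6*t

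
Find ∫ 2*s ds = s^2 + C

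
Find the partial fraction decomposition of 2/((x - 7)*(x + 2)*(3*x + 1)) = -9/(55*(3*x + 1)) + 2/(45*(x + 2)) + 1/(99*(x - 7))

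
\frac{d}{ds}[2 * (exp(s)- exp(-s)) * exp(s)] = 4*exp(2*s)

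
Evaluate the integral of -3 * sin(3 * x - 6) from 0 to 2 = 1 - cos(6)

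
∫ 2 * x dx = x^2 + C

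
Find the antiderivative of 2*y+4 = y^2 + 4*y + C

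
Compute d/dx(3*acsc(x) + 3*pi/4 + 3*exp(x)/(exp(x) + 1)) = (3*x^2*sqrt(1 - 1/x^2)*exp(x) - 3*exp(2*x) - 6*exp(x) - 3)/(x^2*sqrt(1 - 1/x^2)*exp(2*x) + 2*x^2*sqrt(1 - 1/x^2)*exp(x) + x^2*sqrt(1 - 1/x^2))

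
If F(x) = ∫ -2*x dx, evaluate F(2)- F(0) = -4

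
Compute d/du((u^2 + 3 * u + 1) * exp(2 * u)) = 2*u^2*exp(2*u) + 8*u*exp(2*u) + 5*exp(2*u)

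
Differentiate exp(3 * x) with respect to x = 3*exp(3*x)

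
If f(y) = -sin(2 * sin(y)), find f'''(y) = -12*sin(y)*sin(2*sin(y))*cos(y) + 8*cos(y)^3*cos(2*sin(y)) + 2*cos(y)*cos(2*sin(y))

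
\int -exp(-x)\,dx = exp(-x) + C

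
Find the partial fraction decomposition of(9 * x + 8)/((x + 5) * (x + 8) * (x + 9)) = -73/(4*(x + 9)) + 64/(3*(x + 8)) - 37/(12*(x + 5))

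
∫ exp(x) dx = exp(x) + C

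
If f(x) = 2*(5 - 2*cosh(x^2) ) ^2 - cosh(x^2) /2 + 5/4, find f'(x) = x*(32*cosh(x^2) - 81)*sinh(x^2)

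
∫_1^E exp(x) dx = -E + exp(E)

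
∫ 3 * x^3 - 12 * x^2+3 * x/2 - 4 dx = 3*x^4/4 - 4*x^3 + 3*x^2/4 - 4*x + C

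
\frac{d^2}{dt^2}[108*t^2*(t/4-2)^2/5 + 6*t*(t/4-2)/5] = 81*t^2/5 - 648*t/5 + 867/5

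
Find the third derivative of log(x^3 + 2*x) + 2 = (6*x^6 - 12*x^4 + 24*x^2 + 16)/(x^9 + 6*x^7 + 12*x^5 + 8*x^3)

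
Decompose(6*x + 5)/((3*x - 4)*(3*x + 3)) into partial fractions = 13/(7*(3*x - 4)) + 1/(21*(x + 1))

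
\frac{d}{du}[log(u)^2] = 2*log(u)/u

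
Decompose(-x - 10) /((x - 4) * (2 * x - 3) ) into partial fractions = 23/(5*(2*x - 3)) - 14/(5*(x - 4))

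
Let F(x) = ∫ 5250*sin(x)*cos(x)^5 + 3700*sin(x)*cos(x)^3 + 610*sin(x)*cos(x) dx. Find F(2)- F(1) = -4780*sin(1)^2 - 3550*sin(2)^4 - 875*sin(1)^6 + 875*sin(2)^6 + 3550*sin(1)^4 + 4780*sin(2)^2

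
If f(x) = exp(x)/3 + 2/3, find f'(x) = exp(x)/3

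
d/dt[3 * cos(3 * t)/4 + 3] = -9*sin(3*t)/4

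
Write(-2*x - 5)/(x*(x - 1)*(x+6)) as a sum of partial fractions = 1/(6*(x + 6)) - 1/(x - 1) + 5/(6*x)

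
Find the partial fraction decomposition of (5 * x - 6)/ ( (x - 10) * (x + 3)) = 21/(13*(x + 3)) + 44/(13*(x - 10))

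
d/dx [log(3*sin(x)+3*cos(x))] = 1/tan(x + pi/4)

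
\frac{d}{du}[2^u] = 2^u*log(2)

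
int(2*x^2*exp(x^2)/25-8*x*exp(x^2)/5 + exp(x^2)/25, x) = (x - 20)*exp(x^2)/25 + C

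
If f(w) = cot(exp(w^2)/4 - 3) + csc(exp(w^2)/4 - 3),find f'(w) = -w*exp(w^2)*cot(exp(w^2)/4 - 3)^2/2 - w*exp(w^2)*cot(exp(w^2)/4 - 3)*csc(exp(w^2)/4 - 3)/2 - w*exp(w^2)/2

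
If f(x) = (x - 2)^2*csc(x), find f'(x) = (-x^2*cos(x)/sin(x) + 2*x + 4*x*cos(x)/sin(x) - 4 - 4*cos(x)/sin(x))/sin(x)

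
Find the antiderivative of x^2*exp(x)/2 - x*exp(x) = (x - 2)^2*exp(x)/2 + C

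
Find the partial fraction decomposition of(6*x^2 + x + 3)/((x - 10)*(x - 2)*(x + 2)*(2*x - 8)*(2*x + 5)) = 304/(2925*(2*x + 5)) - 25/(576*(x + 2)) + 29/(1152*(x - 2)) - 103/(1872*(x - 4)) + 613/(28800*(x - 10))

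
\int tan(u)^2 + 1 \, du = tan(u) + C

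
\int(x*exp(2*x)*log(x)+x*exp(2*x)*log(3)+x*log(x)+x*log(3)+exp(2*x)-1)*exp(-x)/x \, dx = 2*log(3*x)*sinh(x) + C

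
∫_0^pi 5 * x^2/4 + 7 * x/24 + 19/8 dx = 1 + (-2 + 5*pi)*(pi/4 + 2 + pi^2/3)/4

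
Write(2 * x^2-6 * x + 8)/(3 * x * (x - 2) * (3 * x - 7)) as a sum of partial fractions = 44/(21*(3*x - 7)) - 2/(3*(x - 2)) + 4/(21*x)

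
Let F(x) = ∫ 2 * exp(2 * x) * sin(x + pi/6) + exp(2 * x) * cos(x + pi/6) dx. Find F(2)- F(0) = -1/2 + exp(4)*sin(pi/6 + 2)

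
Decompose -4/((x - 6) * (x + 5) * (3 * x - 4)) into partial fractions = 18/(133*(3*x - 4)) - 4/(209*(x + 5)) - 2/(77*(x - 6))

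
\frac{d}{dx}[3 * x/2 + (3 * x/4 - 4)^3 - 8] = 81*x^2/64 - 27*x/2 + 75/2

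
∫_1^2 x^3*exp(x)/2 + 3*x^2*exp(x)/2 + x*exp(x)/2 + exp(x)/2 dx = -E + 5*exp(2)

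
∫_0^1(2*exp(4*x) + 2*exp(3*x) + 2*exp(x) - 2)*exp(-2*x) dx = -1 + (-exp(-1) + 1 + E)^2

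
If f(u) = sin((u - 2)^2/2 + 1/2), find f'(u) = (u - 2)*cos(u^2/2 - 2*u + 5/2)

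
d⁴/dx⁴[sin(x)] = sin(x)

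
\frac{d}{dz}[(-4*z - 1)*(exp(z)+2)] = -4*z*exp(z) - 5*exp(z) - 8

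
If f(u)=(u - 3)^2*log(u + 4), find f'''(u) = (2*u^2 + 30*u + 186)/(u^3 + 12*u^2 + 48*u + 64)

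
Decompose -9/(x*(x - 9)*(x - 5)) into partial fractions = 9/(20*(x - 5)) - 1/(4*(x - 9)) - 1/(5*x)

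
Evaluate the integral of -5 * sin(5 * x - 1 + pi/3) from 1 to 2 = cos(pi/3 + 9) - cos(pi/3 + 4)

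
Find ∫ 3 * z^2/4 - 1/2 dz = z^3/4 - z/2 + C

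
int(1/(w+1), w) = log(w + 1) + C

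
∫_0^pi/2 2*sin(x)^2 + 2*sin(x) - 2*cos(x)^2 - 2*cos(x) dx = 0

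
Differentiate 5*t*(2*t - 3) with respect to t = 20*t - 15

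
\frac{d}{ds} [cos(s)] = -sin(s)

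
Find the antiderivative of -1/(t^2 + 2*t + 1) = 1/(t + 1) + C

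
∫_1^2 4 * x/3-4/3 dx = 2/3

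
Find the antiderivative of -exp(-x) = exp(-x) + C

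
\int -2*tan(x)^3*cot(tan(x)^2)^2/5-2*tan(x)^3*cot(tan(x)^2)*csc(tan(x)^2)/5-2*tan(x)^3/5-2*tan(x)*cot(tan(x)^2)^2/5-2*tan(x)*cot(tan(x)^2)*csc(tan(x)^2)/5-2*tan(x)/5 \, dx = cot(tan(x)^2)/5 + csc(tan(x)^2)/5 + C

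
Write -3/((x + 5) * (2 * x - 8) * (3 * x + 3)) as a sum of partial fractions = -1/(72*(x + 5)) + 1/(40*(x + 1)) - 1/(90*(x - 4))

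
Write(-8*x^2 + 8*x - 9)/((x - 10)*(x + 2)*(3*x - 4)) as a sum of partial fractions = 113/(260*(3*x - 4)) - 19/(40*(x + 2)) - 243/(104*(x - 10))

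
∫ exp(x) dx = exp(x) + C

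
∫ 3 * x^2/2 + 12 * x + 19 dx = x^3/2 + 6*x^2 + 19*x + C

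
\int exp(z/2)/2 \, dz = exp(z/2) + C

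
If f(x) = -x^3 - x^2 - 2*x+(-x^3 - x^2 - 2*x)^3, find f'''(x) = -504*x^6 - 1008*x^5 - 1890*x^4 - 1560*x^3 - 1080*x^2 - 288*x - 54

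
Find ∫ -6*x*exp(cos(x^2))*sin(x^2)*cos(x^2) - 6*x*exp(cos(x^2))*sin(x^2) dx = 3*exp(cos(x^2))*cos(x^2) + C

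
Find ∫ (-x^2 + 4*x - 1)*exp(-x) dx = ((x - 1)^2 - 2)*exp(-x) + C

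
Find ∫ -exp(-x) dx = exp(-x) + C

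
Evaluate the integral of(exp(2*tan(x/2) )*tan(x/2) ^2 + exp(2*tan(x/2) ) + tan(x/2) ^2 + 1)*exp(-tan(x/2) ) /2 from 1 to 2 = -exp(tan(1/2)) - exp(-tan(1)) + exp(-tan(1/2)) + exp(tan(1))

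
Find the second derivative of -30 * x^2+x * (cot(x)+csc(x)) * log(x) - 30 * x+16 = (-x^2*log(x)/sin(x) + 2*x^2*log(x)*cos(x)/sin(x)^3 + 2*x^2*log(x)/sin(x)^3 - 2*x*log(x)*cos(x)/sin(x)^2 - 2*x*log(x)/sin(x)^2 - 60*x - 2*x*cos(x)/sin(x)^2 - 2*x/sin(x)^2 + 1/tan(x) + 1/sin(x))/x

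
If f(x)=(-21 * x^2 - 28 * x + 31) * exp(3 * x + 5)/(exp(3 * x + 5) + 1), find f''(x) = (-189*x^2*exp(3*x + 5) + 189*x^2*exp(6*x + 10) - 504*x*exp(3*x + 5) + 69*exp(3*x + 5) - 531*exp(6*x + 10) - 42*exp(9*x + 15))/(exp(15)*exp(9*x) + 3*exp(10)*exp(6*x) + 3*exp(5)*exp(3*x) + 1)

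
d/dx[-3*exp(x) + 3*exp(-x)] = (-3*exp(2*x) - 3)*exp(-x)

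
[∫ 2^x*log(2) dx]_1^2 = 2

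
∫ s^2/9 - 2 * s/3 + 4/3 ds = s^3/27 - s^2/3 + 4*s/3 + C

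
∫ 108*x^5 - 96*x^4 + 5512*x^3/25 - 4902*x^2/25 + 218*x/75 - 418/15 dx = 18*x^6 - 96*x^5/5 + 1378*x^4/25 - 1634*x^3/25 + 109*x^2/75 - 418*x/15 + C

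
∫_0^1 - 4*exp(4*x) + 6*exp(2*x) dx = -exp(4) - 2 + 3*exp(2)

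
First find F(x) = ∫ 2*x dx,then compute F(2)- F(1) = 3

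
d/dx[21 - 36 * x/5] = -36/5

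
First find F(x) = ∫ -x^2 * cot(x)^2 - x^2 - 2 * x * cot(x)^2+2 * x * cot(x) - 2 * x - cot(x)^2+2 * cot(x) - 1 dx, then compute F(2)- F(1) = 9*cot(2) - 4*cot(1)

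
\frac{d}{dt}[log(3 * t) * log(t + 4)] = (t*log(t) + t*log(t + 4) + t*log(3) + 4*log(t + 4))/(t^2 + 4*t)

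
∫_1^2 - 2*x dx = -3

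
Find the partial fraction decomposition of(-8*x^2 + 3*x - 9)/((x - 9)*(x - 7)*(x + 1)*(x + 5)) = 1/(3*(x + 5)) - 1/(16*(x + 1)) + 95/(48*(x - 7)) - 9/(4*(x - 9))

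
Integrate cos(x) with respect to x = sin(x) + C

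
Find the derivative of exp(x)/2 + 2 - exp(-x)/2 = (exp(2*x) + 1)*exp(-x)/2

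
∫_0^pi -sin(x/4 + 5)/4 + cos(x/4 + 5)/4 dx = sqrt(2)*(cos(5) - sin(pi/4 + 5))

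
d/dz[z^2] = 2*z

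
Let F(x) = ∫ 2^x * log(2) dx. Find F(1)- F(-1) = 3/2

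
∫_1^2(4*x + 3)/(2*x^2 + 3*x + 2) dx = -log(7) + log(16)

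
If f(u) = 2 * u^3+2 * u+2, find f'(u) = 6*u^2 + 2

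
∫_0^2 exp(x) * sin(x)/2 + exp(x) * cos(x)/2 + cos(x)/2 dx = (1 + exp(2))*sin(2)/2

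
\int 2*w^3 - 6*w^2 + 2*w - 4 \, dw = w^4/2 - 2*w^3 + w^2 - 4*w + C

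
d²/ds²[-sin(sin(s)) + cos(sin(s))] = sqrt(2)*(sin(s)*sin(sin(s) + pi/4) - cos(s)^2*cos(sin(s) + pi/4))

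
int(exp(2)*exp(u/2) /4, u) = exp(u/2 + 2)/2 + C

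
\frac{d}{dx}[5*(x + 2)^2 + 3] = 10*x + 20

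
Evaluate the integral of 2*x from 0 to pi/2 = pi^2/4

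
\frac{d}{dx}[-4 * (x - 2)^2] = 16 - 8*x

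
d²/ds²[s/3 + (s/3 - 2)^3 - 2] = 2*s/9 - 4/3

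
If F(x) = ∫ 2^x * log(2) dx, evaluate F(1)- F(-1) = 3/2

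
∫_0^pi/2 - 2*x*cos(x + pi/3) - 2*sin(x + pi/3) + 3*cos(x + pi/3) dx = -3*sqrt(3)/2 - pi/2 + 3/2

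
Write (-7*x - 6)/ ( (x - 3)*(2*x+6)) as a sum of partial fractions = -5/(4*(x + 3)) - 9/(4*(x - 3))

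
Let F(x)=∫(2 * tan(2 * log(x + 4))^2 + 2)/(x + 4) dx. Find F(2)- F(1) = -tan(2*log(5)) + tan(2*log(6))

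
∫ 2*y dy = y^2 + C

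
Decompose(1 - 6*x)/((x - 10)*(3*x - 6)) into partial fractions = 11/(24*(x - 2)) - 59/(24*(x - 10))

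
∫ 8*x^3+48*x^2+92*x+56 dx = 2*x^4 + 16*x^3 + 46*x^2 + 56*x + C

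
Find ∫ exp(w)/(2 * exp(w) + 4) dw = log(exp(w) + 2)/2 + C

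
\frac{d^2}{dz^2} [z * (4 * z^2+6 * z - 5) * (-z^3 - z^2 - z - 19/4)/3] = -40*z^4 - 200*z^3/3 - 20*z^2 - 40*z - 47/3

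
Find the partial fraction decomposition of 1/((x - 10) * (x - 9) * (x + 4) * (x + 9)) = -1/(1710*(x + 9)) + 1/(910*(x + 4)) - 1/(234*(x - 9)) + 1/(266*(x - 10))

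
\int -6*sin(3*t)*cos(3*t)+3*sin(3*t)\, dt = (cos(3*t) - 1)*cos(3*t) + C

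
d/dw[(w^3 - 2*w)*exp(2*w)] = 2*w^3*exp(2*w) + 3*w^2*exp(2*w) - 4*w*exp(2*w) - 2*exp(2*w)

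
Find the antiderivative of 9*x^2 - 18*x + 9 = 3*x^3 - 9*x^2 + 9*x + C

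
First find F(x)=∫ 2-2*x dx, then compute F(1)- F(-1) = 4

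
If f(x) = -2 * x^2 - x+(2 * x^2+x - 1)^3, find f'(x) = 48*x^5 + 60*x^4 - 24*x^3 - 33*x^2 + 2*x + 2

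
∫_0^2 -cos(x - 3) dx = -sin(3) + sin(1)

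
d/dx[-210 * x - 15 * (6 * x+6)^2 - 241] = -1080*x - 1290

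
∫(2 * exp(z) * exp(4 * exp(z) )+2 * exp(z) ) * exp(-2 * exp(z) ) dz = 2*sinh(2*exp(z)) + C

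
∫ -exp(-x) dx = exp(-x) + C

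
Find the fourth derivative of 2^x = 2^x*log(2)^4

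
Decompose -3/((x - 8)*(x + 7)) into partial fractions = 1/(5*(x + 7)) - 1/(5*(x - 8))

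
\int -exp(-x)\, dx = exp(-x) + C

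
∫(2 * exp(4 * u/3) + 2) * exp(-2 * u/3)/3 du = 2*sinh(2*u/3) + C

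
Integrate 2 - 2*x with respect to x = -x^2 + 2*x + C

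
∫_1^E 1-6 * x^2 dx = -2*exp(3) + 1 + E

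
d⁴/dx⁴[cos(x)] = cos(x)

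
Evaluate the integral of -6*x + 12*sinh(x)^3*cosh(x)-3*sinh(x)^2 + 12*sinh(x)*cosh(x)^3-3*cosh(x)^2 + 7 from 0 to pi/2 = -3*sinh(pi)/2 - 3*pi^2/4 + 7*pi/2 + 3*sinh(pi)^2/2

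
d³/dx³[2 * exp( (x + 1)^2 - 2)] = 16*x^3*exp(x^2 + 2*x - 1) + 48*x^2*exp(x^2 + 2*x - 1) + 72*x*exp(x^2 + 2*x - 1) + 40*exp(x^2 + 2*x - 1)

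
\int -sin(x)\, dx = cos(x) + C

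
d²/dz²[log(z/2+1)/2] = -1/(2*z^2 + 8*z + 8)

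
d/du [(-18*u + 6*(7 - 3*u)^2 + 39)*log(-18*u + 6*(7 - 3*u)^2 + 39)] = 108*u*log(18*u^2 - 90*u + 111) + 108*u + 108*u*log(3) - 270*log(18*u^2 - 90*u + 111) - 270*log(3) - 270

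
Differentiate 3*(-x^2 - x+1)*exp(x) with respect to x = -3*x^2*exp(x) - 9*x*exp(x)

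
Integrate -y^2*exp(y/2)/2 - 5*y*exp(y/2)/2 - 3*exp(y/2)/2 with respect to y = (-y^2 - y - 1)*exp(y/2) + C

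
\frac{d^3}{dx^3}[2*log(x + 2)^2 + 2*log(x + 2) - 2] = (8*log(x + 2) - 8)/(x^3 + 6*x^2 + 12*x + 8)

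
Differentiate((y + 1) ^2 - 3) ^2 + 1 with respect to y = 4*y^3 + 12*y^2 - 8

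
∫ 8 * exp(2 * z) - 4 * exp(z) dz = (2*exp(z) - 1)^2 + C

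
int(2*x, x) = x^2 + C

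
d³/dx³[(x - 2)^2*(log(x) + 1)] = (2*x^2 + 4*x + 8)/x^3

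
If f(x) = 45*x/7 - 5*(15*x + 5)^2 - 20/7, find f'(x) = -2250*x - 5205/7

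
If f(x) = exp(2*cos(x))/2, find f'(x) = -exp(2*cos(x))*sin(x)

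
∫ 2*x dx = x^2 + C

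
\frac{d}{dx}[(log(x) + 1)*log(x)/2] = (2*log(x) + 1)/(2*x)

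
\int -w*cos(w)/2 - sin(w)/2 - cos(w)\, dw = (-w/2 - 1)*sin(w) + C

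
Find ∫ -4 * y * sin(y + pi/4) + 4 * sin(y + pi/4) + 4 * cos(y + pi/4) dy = (4*y - 4)*cos(y + pi/4) + C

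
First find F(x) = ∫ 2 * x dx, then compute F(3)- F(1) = 8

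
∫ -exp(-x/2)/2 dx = exp(-x/2) + C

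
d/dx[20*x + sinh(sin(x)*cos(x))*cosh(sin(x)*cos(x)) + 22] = 2*cos(2*x)*sinh(sin(2*x)/2)^2 + cos(2*x) + 20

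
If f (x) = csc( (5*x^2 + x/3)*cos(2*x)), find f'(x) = (20*x^2*sin(x)*cos(x) + 20*x*sin(x)^2 + 4*x*sin(x)*cos(x)/3 - 10*x + 2*sin(x)^2/3 - 1/3)*cos(x*(10*x*sin(x)^2 - 5*x + 2*sin(x)^2/3 - 1/3))/sin(x*(10*x*sin(x)^2 - 5*x + 2*sin(x)^2/3 - 1/3))^2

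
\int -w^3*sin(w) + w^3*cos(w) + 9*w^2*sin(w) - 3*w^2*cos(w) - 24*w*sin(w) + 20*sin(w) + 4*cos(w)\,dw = sqrt(2)*(w - 2)^3*sin(w + pi/4) + C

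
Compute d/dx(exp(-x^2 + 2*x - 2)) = (2 - 2*x)*exp(-x^2 + 2*x - 2)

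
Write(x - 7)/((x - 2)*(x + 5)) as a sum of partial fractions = 12/(7*(x + 5)) - 5/(7*(x - 2))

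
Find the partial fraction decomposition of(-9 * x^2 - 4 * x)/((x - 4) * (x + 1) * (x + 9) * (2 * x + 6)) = 231/(416*(x + 9)) - 23/(56*(x + 3)) + 1/(32*(x + 1)) - 16/(91*(x - 4))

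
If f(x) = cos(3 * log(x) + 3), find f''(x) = (3*sin(3*log(x) + 3) - 9*cos(3*log(x) + 3))/x^2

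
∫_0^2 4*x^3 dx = 16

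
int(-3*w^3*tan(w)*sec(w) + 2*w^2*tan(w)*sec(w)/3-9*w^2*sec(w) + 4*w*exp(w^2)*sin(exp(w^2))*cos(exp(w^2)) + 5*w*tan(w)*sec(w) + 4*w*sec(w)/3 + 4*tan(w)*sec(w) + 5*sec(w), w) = (-3*w^3 + 2*w^2/3 + 5*w + 4)*sec(w) + sin(exp(w^2))^2 + C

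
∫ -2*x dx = -x^2 + C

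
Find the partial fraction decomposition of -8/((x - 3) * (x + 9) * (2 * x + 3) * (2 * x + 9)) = -16/(405*(2*x + 9)) + 16/(405*(2*x + 3)) + 2/(405*(x + 9)) - 2/(405*(x - 3))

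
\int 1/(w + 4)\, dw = log(w + 4) + C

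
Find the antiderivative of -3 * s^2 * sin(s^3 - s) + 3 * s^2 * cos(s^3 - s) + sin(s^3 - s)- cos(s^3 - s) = sqrt(2)*cos(-s^3 + s + pi/4) + C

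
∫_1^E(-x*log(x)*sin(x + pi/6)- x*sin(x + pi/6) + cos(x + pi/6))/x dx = 2*cos(pi/6 + E) - cos(pi/6 + 1)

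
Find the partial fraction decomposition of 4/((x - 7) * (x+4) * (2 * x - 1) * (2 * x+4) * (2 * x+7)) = -2/(63*(2*x + 7)) - 2/(585*(2*x - 1)) + 1/(99*(x + 4)) + 1/(135*(x + 2)) + 2/(27027*(x - 7))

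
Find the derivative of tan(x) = cos(x)^(-2)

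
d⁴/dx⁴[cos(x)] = cos(x)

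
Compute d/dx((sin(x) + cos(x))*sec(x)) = cos(x)^(-2)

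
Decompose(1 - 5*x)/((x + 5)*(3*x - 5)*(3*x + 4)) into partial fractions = -23/(99*(3*x + 4)) - 11/(90*(3*x - 5)) + 13/(110*(x + 5))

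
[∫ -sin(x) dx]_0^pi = -2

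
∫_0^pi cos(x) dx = 0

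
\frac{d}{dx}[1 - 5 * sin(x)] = -5*cos(x)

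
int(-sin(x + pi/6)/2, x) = cos(x + pi/6)/2 + C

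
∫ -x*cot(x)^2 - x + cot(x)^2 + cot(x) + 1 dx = (x - 1)*cot(x) + C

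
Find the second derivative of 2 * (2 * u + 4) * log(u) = (4*u - 8)/u^2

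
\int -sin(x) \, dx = cos(x) + C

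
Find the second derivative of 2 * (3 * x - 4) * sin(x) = -6*x*sin(x) + 8*sin(x) + 12*cos(x)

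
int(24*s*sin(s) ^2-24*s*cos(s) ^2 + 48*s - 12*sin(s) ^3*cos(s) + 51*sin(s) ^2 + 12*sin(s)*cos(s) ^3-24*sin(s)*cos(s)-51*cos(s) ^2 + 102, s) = 6*s + 3*(4*s - sin(2*s) + 8)^2/2 - 3*sin(2*s)/2 + C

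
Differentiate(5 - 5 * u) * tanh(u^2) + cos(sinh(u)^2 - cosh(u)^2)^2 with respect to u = -10*u^2/cosh(u^2)^2 + 10*u/cosh(u^2)^2 - 5*tanh(u^2)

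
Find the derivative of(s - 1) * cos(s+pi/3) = -s*sin(s + pi/3) + sqrt(2)*cos(s + pi/12)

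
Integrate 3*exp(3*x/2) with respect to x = 2*exp(3*x/2) + C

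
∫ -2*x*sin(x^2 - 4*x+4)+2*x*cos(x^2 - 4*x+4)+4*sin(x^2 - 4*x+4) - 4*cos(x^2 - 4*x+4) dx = sin((x - 2)^2) + cos((x - 2)^2) + C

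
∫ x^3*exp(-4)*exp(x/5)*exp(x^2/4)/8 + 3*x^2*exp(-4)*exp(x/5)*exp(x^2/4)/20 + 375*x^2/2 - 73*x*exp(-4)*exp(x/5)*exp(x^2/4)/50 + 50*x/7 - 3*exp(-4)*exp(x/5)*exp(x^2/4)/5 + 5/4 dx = 125*x^3/2 + 25*x^2/7 + 5*x/4 + (5*x^2 + 4*x - 80)*exp(x^2/4 + x/5 - 4)/20 + C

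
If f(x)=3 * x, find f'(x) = 3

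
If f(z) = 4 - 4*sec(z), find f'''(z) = 4*(1 - 6/cos(z)^2)*sin(z)/cos(z)^2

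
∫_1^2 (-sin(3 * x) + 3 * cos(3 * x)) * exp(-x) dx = -exp(-1)*sin(3) + exp(-2)*sin(6)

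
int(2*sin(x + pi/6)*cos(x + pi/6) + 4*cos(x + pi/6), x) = (sin(x + pi/6) + 2)^2 + C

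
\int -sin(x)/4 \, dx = cos(x)/4 + C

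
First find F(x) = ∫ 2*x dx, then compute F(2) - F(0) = 4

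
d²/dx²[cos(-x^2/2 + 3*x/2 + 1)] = -x^2*cos(-x^2/2 + 3*x/2 + 1) + 3*x*cos(-x^2/2 + 3*x/2 + 1) + sin(-x^2/2 + 3*x/2 + 1) - 9*cos(-x^2/2 + 3*x/2 + 1)/4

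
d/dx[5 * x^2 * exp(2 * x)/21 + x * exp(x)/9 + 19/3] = 10*x^2*exp(2*x)/21 + 10*x*exp(2*x)/21 + x*exp(x)/9 + exp(x)/9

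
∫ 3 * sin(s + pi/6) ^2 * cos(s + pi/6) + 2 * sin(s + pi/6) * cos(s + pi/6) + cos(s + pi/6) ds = (sin(s + pi/6)^2 + sin(s + pi/6) + 1)*sin(s + pi/6) + C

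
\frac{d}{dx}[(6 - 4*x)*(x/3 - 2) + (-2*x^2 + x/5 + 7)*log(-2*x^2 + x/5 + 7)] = -4*x*log(-2*x^2 + x/5 + 7) - 20*x/3 + log(-2*x^2 + x/5 + 7)/5 + 51/5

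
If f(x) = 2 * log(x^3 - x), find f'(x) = (6*x^2 - 2)/(x^3 - x)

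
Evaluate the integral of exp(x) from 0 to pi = -1 + exp(pi)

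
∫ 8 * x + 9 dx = 4*x^2 + 9*x + C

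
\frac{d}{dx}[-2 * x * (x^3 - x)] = -8*x^3 + 4*x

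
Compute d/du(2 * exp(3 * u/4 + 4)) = 3*exp(3*u/4 + 4)/2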